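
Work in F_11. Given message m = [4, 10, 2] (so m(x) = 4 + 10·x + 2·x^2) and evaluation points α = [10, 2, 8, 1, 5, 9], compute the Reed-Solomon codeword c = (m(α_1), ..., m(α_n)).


c = [7, 10, 3, 5, 5, 3]

Message polynomial: m(x) = 4 + 10·x + 2·x^2 (mod 11).
For each evaluation point α_i, compute m(α_i) mod 11:
  α_1 = 10: Horner steps 2 → 8 → 7, so m(10) = 7.
  α_2 = 2: Horner steps 2 → 3 → 10, so m(2) = 10.
  α_3 = 8: Horner steps 2 → 4 → 3, so m(8) = 3.
  α_4 = 1: Horner steps 2 → 1 → 5, so m(1) = 5.
  α_5 = 5: Horner steps 2 → 9 → 5, so m(5) = 5.
  α_6 = 9: Horner steps 2 → 6 → 3, so m(9) = 3.
Codeword c = [7, 10, 3, 5, 5, 3] ∈ F_11^6.


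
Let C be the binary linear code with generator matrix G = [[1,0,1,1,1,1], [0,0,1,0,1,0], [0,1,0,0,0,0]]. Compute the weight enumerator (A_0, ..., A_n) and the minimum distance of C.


Weight distribution: A_0 = 1, A_1 = 1, A_2 = 1, A_3 = 2, A_4 = 1, A_5 = 1, A_6 = 1. Minimum distance d = 1.

Enumerate all 2^3 = 8 messages m ∈ F_2^3.
For each, compute codeword c = mG in F_2^6, then tally its weight.
  m = 000 → c = 000000, weight = 0.
  m = 100 → c = 101111, weight = 5.
  m = 010 → c = 001010, weight = 2.
  m = 110 → c = 100101, weight = 3.
  m = 001 → c = 010000, weight = 1.
  m = 101 → c = 111111, weight = 6.
  m = 011 → c = 011010, weight = 3.
  m = 111 → c = 110101, weight = 4.
Tally weights:
  weight 0: 1 codewords.
  weight 1: 1 codewords.
  weight 2: 1 codewords.
  weight 3: 2 codewords.
  weight 4: 1 codewords.
  weight 5: 1 codewords.
  weight 6: 1 codewords.
Minimum distance d = smallest w > 0 with A_w > 0 = 1.
Sanity: Σ A_w = 8 = 2^3 = 8 ✓.


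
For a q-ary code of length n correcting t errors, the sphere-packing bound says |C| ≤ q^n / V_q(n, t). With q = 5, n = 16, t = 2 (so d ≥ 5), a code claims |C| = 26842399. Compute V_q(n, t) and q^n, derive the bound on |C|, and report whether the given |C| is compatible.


V_q(n, t) = 1985, q^n = 152587890625, Hamming bound = 76870473, |C| = 26842399 ≤ bound (satisfied).

Step 1: Compute V_q(n, t) = Σ_{j=0}^2 C(n, j) (q−1)^j.
  j = 0: C(16,0)·(4)^0 = 1·1 = 1.
  j = 1: C(16,1)·(4)^1 = 16·4 = 64.
  j = 2: C(16,2)·(4)^2 = 120·16 = 1920.
  V_q(n, t) = 1 + 64 + 1920 = 1985.
Step 2: q^n = 5^16 = 152587890625.
Step 3: Hamming bound ⌊q^n / V_q(n,t)⌋ = ⌊152587890625/1985⌋ = 76870473.
Step 4: Compare |C| = 26842399 to 76870473: satisfied.
The claimed |C| lies below the Hamming bound.


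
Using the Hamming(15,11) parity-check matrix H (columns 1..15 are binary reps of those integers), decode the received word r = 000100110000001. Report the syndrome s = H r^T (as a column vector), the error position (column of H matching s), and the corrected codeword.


s = (0, 1, 0, 0)^T, error position = 4, corrected codeword c = 000000110000001

Compute s = H r^T mod 2 one row at a time:
  s_1 = 1 + 0 + 0 + 0 + 0 + 0 + 0 + 1 = 2 ≡ 0 (mod 2).
  s_2 = 1 + 0 + 0 + 1 + 0 + 0 + 0 + 1 = 3 ≡ 1 (mod 2).
  s_3 = 0 + 0 + 0 + 1 + 0 + 0 + 0 + 1 = 2 ≡ 0 (mod 2).
  s_4 = 0 + 0 + 0 + 1 + 0 + 0 + 0 + 1 = 2 ≡ 0 (mod 2).
s = (0, 1, 0, 0)^T — this equals column 4 of H (binary 0100), so error is at position 4.
Correct: flip bit 4 of r = 000100110000001 to get c = 000000110000001.


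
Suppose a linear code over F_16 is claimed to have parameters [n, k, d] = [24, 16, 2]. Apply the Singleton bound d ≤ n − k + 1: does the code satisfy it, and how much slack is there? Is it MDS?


Singleton RHS = n − k + 1 = 9, slack = 7, bound satisfied, not MDS.

Singleton bound: d ≤ n − k + 1.
Here n = 24, k = 16, so n − k + 1 = 9.
Given d = 2, check d ≤ 9: YES.
Slack = (n − k + 1) − d = 7.
The code is NOT MDS (slack = 7 > 0).
Description: the claimed parameters are [24, 16, 2]_16; such a code would be non-MDS.


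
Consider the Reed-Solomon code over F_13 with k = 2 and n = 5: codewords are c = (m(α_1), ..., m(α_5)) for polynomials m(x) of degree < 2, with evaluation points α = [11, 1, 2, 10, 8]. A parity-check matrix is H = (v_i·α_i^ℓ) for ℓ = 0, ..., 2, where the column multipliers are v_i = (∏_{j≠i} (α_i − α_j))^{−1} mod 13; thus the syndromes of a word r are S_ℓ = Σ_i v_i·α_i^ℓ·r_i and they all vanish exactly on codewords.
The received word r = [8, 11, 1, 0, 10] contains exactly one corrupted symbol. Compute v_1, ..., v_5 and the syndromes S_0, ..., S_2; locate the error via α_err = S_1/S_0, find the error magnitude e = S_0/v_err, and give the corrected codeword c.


S = (3, 3, 3), error at position 2, error magnitude e = 5, c = [8, 6, 1, 0, 10].

Step 1: column multipliers v_i = (∏_{j≠i}(α_i − α_j))^{−1} mod 13.
  i = 1 (α = 11): (11−1)(11−2)(11−10)(11−8) = 10·9·1·3 = 270 ≡ 10, so v_1 = 10^{−1} = 4 (mod 13).
  i = 2 (α = 1): (1−11)(1−2)(1−10)(1−8) = (−10)·(−1)·(−9)·(−7) = 630 ≡ 6, so v_2 = 6^{−1} = 11 (mod 13).
  i = 3 (α = 2): (2−11)(2−1)(2−10)(2−8) = (−9)·1·(−8)·(−6) = −432 ≡ 10, so v_3 = 10^{−1} = 4 (mod 13).
  i = 4 (α = 10): (10−11)(10−1)(10−2)(10−8) = (−1)·9·8·2 = −144 ≡ 12, so v_4 = 12^{−1} = 12 (mod 13).
  i = 5 (α = 8): (8−11)(8−1)(8−2)(8−10) = (−3)·7·6·(−2) = 252 ≡ 5, so v_5 = 5^{−1} = 8 (mod 13).
  v = [4, 11, 4, 12, 8].
Step 2: syndromes of r = [8, 11, 1, 0, 10] (all sums mod 13).
  S_0 = Σ v_i r_i = 4·8 + 11·11 + 4·1 + 12·0 + 8·10 = 237 ≡ 3.
  S_1 = Σ v_i α_i r_i = 4·11·8 + 11·1·11 + 4·2·1 + 12·10·0 + 8·8·10 = 1121 ≡ 3.
  α_i^2 mod 13 = [4, 1, 4, 9, 12].
  S_2 = Σ v_i α_i^2 r_i = 4·4·8 + 11·1·11 + 4·4·1 + 12·9·0 + 8·12·10 = 1225 ≡ 3.
  S = (3, 3, 3) ≠ 0, so r is not a codeword (an error is present).
Step 3: locate the error. For a single error e at position i, S_ℓ = v_i·e·α_i^ℓ, so α_err = S_1/S_0.
  S_0^{−1} = 3^{−1} = 9 (mod 13), so α_err = 3·9 = 27 ≡ 1 = α_2. Error position i = 2.
  Consistency check: S_2/S_1 = 3·9 = 27 ≡ 1 = α_err ✓ (single-error assumption holds).
Step 4: error magnitude e = S_0/v_2 = S_0·∏_{j≠2}(α_2 − α_j) = 3·6 = 18 ≡ 5 (mod 13).
Step 5: correct position 2: c_2 = r_2 − e = 11 − 5 ≡ 6 (mod 13). Hence c = [8, 6, 1, 0, 10].
  Check: interpolating c through the α_i gives m(x) = 11 + 8·x (degree < 2) with m(α_i) = c_i for every i, so c is indeed a codeword.


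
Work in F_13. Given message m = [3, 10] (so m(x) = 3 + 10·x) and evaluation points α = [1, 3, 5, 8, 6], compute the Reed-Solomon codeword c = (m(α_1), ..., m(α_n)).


c = [0, 7, 1, 5, 11]

Message polynomial: m(x) = 3 + 10·x (mod 13).
For each evaluation point α_i, compute m(α_i) mod 13:
  α_1 = 1: Horner steps 10 → 0, so m(1) = 0.
  α_2 = 3: Horner steps 10 → 7, so m(3) = 7.
  α_3 = 5: Horner steps 10 → 1, so m(5) = 1.
  α_4 = 8: Horner steps 10 → 5, so m(8) = 5.
  α_5 = 6: Horner steps 10 → 11, so m(6) = 11.
Codeword c = [0, 7, 1, 5, 11] ∈ F_13^5.


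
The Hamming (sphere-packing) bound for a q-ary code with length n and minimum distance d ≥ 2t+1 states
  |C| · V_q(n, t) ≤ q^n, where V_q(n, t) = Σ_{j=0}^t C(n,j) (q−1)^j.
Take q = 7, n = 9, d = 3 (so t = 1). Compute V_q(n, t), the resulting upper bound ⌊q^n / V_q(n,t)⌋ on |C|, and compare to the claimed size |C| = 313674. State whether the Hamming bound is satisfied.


V_q(n, t) = 55, q^n = 40353607, Hamming bound = 733701, |C| = 313674 ≤ bound (satisfied).

Step 1: Compute V_q(n, t) = Σ_{j=0}^1 C(n, j) (q−1)^j.
  j = 0: C(9,0)·(6)^0 = 1·1 = 1.
  j = 1: C(9,1)·(6)^1 = 9·6 = 54.
  V_q(n, t) = 1 + 54 = 55.
Step 2: q^n = 7^9 = 40353607.
Step 3: Hamming bound ⌊q^n / V_q(n,t)⌋ = ⌊40353607/55⌋ = 733701.
Step 4: Compare |C| = 313674 to 733701: satisfied.
The claimed |C| lies below the Hamming bound.


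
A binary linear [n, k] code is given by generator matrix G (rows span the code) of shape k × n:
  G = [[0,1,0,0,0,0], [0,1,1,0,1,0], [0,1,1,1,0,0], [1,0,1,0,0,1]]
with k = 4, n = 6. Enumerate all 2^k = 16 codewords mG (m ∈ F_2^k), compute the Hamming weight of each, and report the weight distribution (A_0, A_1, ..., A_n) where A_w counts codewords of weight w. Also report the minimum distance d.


Weight distribution: A_0 = 1, A_1 = 1, A_2 = 3, A_3 = 6, A_4 = 3, A_5 = 1, A_6 = 1. Minimum distance d = 1.

Enumerate all 2^4 = 16 messages m ∈ F_2^4.
For each, compute codeword c = mG in F_2^6, then tally its weight.
  m = 0000 → c = 000000, weight = 0.
  m = 1000 → c = 010000, weight = 1.
  m = 0100 → c = 011010, weight = 3.
  m = 1100 → c = 001010, weight = 2.
  m = 0010 → c = 011100, weight = 3.
  m = 1010 → c = 001100, weight = 2.
  m = 0110 → c = 000110, weight = 2.
  m = 1110 → c = 010110, weight = 3.
  m = 0001 → c = 101001, weight = 3.
  m = 1001 → c = 111001, weight = 4.
  m = 0101 → c = 110011, weight = 4.
  m = 1101 → c = 100011, weight = 3.
  m = 0011 → c = 110101, weight = 4.
  m = 1011 → c = 100101, weight = 3.
  m = 0111 → c = 101111, weight = 5.
  m = 1111 → c = 111111, weight = 6.
Tally weights:
  weight 0: 1 codewords.
  weight 1: 1 codewords.
  weight 2: 3 codewords.
  weight 3: 6 codewords.
  weight 4: 3 codewords.
  weight 5: 1 codewords.
  weight 6: 1 codewords.
Minimum distance d = smallest w > 0 with A_w > 0 = 1.
Sanity: Σ A_w = 16 = 2^4 = 16 ✓.


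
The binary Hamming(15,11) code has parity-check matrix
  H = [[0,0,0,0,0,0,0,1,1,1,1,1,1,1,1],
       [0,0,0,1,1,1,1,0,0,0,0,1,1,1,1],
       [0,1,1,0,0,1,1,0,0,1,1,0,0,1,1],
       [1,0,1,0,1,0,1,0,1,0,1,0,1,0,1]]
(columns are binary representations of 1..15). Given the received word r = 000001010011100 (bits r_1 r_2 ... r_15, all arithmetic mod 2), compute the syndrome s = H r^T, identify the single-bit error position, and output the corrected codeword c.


s = (0, 1, 0, 0)^T, error position = 4, corrected codeword c = 000101010011100

Compute s = H r^T mod 2 one row at a time:
  s_1 = 1 + 0 + 0 + 1 + 1 + 1 + 0 + 0 = 4 ≡ 0 (mod 2).
  s_2 = 0 + 0 + 1 + 0 + 1 + 1 + 0 + 0 = 3 ≡ 1 (mod 2).
  s_3 = 0 + 0 + 1 + 0 + 0 + 1 + 0 + 0 = 2 ≡ 0 (mod 2).
  s_4 = 0 + 0 + 0 + 0 + 0 + 1 + 1 + 0 = 2 ≡ 0 (mod 2).
s = (0, 1, 0, 0)^T — this equals column 4 of H (binary 0100), so error is at position 4.
Correct: flip bit 4 of r = 000001010011100 to get c = 000101010011100.


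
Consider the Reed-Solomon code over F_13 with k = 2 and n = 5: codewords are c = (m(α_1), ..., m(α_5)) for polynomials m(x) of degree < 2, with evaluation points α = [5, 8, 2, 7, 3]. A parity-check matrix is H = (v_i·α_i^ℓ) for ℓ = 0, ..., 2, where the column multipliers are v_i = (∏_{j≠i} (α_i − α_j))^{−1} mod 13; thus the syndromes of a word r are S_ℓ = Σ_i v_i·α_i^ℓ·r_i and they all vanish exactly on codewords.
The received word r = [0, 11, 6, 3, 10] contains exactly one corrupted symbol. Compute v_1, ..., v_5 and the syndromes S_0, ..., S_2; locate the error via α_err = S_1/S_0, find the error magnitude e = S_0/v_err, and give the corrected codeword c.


S = (9, 5, 10), error at position 3, error magnitude e = 4, c = [0, 11, 2, 3, 10].

Step 1: column multipliers v_i = (∏_{j≠i}(α_i − α_j))^{−1} mod 13.
  i = 1 (α = 5): (5−8)(5−2)(5−7)(5−3) = (−3)·3·(−2)·2 = 36 ≡ 10, so v_1 = 10^{−1} = 4 (mod 13).
  i = 2 (α = 8): (8−5)(8−2)(8−7)(8−3) = 3·6·1·5 = 90 ≡ 12, so v_2 = 12^{−1} = 12 (mod 13).
  i = 3 (α = 2): (2−5)(2−8)(2−7)(2−3) = (−3)·(−6)·(−5)·(−1) = 90 ≡ 12, so v_3 = 12^{−1} = 12 (mod 13).
  i = 4 (α = 7): (7−5)(7−8)(7−2)(7−3) = 2·(−1)·5·4 = −40 ≡ 12, so v_4 = 12^{−1} = 12 (mod 13).
  i = 5 (α = 3): (3−5)(3−8)(3−2)(3−7) = (−2)·(−5)·1·(−4) = −40 ≡ 12, so v_5 = 12^{−1} = 12 (mod 13).
  v = [4, 12, 12, 12, 12].
Step 2: syndromes of r = [0, 11, 6, 3, 10] (all sums mod 13).
  S_0 = Σ v_i r_i = 4·0 + 12·11 + 12·6 + 12·3 + 12·10 = 360 ≡ 9.
  S_1 = Σ v_i α_i r_i = 4·5·0 + 12·8·11 + 12·2·6 + 12·7·3 + 12·3·10 = 1812 ≡ 5.
  α_i^2 mod 13 = [12, 12, 4, 10, 9].
  S_2 = Σ v_i α_i^2 r_i = 4·12·0 + 12·12·11 + 12·4·6 + 12·10·3 + 12·9·10 = 3312 ≡ 10.
  S = (9, 5, 10) ≠ 0, so r is not a codeword (an error is present).
Step 3: locate the error. For a single error e at position i, S_ℓ = v_i·e·α_i^ℓ, so α_err = S_1/S_0.
  S_0^{−1} = 9^{−1} = 3 (mod 13), so α_err = 5·3 = 15 ≡ 2 = α_3. Error position i = 3.
  Consistency check: S_2/S_1 = 10·8 = 80 ≡ 2 = α_err ✓ (single-error assumption holds).
Step 4: error magnitude e = S_0/v_3 = S_0·∏_{j≠3}(α_3 − α_j) = 9·12 = 108 ≡ 4 (mod 13).
Step 5: correct position 3: c_3 = r_3 − e = 6 − 4 ≡ 2 (mod 13). Hence c = [0, 11, 2, 3, 10].
  Check: interpolating c through the α_i gives m(x) = 12 + 8·x (degree < 2) with m(α_i) = c_i for every i, so c is indeed a codeword.


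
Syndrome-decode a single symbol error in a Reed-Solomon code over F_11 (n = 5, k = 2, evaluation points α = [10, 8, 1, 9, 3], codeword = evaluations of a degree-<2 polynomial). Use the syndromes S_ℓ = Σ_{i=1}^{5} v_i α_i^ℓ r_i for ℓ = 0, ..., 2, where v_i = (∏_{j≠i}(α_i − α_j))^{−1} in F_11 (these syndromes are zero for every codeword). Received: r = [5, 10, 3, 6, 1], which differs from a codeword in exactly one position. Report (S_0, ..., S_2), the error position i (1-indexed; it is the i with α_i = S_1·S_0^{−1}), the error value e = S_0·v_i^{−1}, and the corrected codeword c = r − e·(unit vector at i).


S = (9, 6, 4), error at position 2, error magnitude e = 3, c = [5, 7, 3, 6, 1].

Step 1: column multipliers v_i = (∏_{j≠i}(α_i − α_j))^{−1} mod 11.
  i = 1 (α = 10): (10−8)(10−1)(10−9)(10−3) = 2·9·1·7 = 126 ≡ 5, so v_1 = 5^{−1} = 9 (mod 11).
  i = 2 (α = 8): (8−10)(8−1)(8−9)(8−3) = (−2)·7·(−1)·5 = 70 ≡ 4, so v_2 = 4^{−1} = 3 (mod 11).
  i = 3 (α = 1): (1−10)(1−8)(1−9)(1−3) = (−9)·(−7)·(−8)·(−2) = 1008 ≡ 7, so v_3 = 7^{−1} = 8 (mod 11).
  i = 4 (α = 9): (9−10)(9−8)(9−1)(9−3) = (−1)·1·8·6 = −48 ≡ 7, so v_4 = 7^{−1} = 8 (mod 11).
  i = 5 (α = 3): (3−10)(3−8)(3−1)(3−9) = (−7)·(−5)·2·(−6) = −420 ≡ 9, so v_5 = 9^{−1} = 5 (mod 11).
  v = [9, 3, 8, 8, 5].
Step 2: syndromes of r = [5, 10, 3, 6, 1] (all sums mod 11).
  S_0 = Σ v_i r_i = 9·5 + 3·10 + 8·3 + 8·6 + 5·1 = 152 ≡ 9.
  S_1 = Σ v_i α_i r_i = 9·10·5 + 3·8·10 + 8·1·3 + 8·9·6 + 5·3·1 = 1161 ≡ 6.
  α_i^2 mod 11 = [1, 9, 1, 4, 9].
  S_2 = Σ v_i α_i^2 r_i = 9·1·5 + 3·9·10 + 8·1·3 + 8·4·6 + 5·9·1 = 576 ≡ 4.
  S = (9, 6, 4) ≠ 0, so r is not a codeword (an error is present).
Step 3: locate the error. For a single error e at position i, S_ℓ = v_i·e·α_i^ℓ, so α_err = S_1/S_0.
  S_0^{−1} = 9^{−1} = 5 (mod 11), so α_err = 6·5 = 30 ≡ 8 = α_2. Error position i = 2.
  Consistency check: S_2/S_1 = 4·2 = 8 ≡ 8 = α_err ✓ (single-error assumption holds).
Step 4: error magnitude e = S_0/v_2 = S_0·∏_{j≠2}(α_2 − α_j) = 9·4 = 36 ≡ 3 (mod 11).
Step 5: correct position 2: c_2 = r_2 − e = 10 − 3 ≡ 7 (mod 11). Hence c = [5, 7, 3, 6, 1].
  Check: interpolating c through the α_i gives m(x) = 4 + 10·x (degree < 2) with m(α_i) = c_i for every i, so c is indeed a codeword.


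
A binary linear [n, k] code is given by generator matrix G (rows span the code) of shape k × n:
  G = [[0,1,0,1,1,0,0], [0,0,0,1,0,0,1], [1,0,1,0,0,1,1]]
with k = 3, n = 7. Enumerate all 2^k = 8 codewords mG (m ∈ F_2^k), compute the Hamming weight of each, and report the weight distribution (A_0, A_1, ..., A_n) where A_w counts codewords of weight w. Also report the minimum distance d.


Weight distribution: A_0 = 1, A_2 = 1, A_3 = 2, A_4 = 2, A_5 = 1, A_7 = 1. Minimum distance d = 2.

Enumerate all 2^3 = 8 messages m ∈ F_2^3.
For each, compute codeword c = mG in F_2^7, then tally its weight.
  m = 000 → c = 0000000, weight = 0.
  m = 100 → c = 0101100, weight = 3.
  m = 010 → c = 0001001, weight = 2.
  m = 110 → c = 0100101, weight = 3.
  m = 001 → c = 1010011, weight = 4.
  m = 101 → c = 1111111, weight = 7.
  m = 011 → c = 1011010, weight = 4.
  m = 111 → c = 1110110, weight = 5.
Tally weights:
  weight 0: 1 codewords.
  weight 2: 1 codewords.
  weight 3: 2 codewords.
  weight 4: 2 codewords.
  weight 5: 1 codewords.
  weight 7: 1 codewords.
Minimum distance d = smallest w > 0 with A_w > 0 = 2.
Sanity: Σ A_w = 8 = 2^3 = 8 ✓.


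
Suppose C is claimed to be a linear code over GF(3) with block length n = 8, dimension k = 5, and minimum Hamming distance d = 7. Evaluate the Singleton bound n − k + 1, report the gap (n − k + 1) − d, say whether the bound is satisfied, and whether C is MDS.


Singleton RHS = n − k + 1 = 4, slack = -3, bound violated (no such code; not MDS).

Singleton bound: d ≤ n − k + 1.
Here n = 8, k = 5, so n − k + 1 = 4.
Given d = 7, check d ≤ 4: NO.
Slack = (n − k + 1) − d = -3.
The slack is negative: d = 7 exceeds n − k + 1 = 4 by 3, so the Singleton bound is violated and no linear [8, 5, 7]_3 code can exist. In particular it is not MDS (MDS requires d = n − k + 1 exactly).
Description: the claimed parameters are [8, 5, 7]_3; such a code would be impossible (violates the Singleton bound).


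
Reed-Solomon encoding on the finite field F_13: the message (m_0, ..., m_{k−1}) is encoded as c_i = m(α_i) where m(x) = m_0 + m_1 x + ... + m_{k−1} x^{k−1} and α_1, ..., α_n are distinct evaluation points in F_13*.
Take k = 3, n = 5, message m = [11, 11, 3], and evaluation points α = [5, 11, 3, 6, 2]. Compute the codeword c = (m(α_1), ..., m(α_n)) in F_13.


c = [11, 1, 6, 3, 6]

Message polynomial: m(x) = 11 + 11·x + 3·x^2 (mod 13).
For each evaluation point α_i, compute m(α_i) mod 13:
  α_1 = 5: Horner steps 3 → 0 → 11, so m(5) = 11.
  α_2 = 11: Horner steps 3 → 5 → 1, so m(11) = 1.
  α_3 = 3: Horner steps 3 → 7 → 6, so m(3) = 6.
  α_4 = 6: Horner steps 3 → 3 → 3, so m(6) = 3.
  α_5 = 2: Horner steps 3 → 4 → 6, so m(2) = 6.
Codeword c = [11, 1, 6, 3, 6] ∈ F_13^5.


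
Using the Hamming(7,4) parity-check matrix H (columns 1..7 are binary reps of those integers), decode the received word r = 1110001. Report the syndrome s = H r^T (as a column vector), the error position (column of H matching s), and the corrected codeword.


s = (1, 1, 1)^T, error position = 7, corrected codeword c = 1110000

Compute s = H r^T mod 2 one row at a time:
  s_1 = 0 + 0 + 0 + 1 = 1 ≡ 1 (mod 2).
  s_2 = 1 + 1 + 0 + 1 = 3 ≡ 1 (mod 2).
  s_3 = 1 + 1 + 0 + 1 = 3 ≡ 1 (mod 2).
s = (1, 1, 1)^T — this equals column 7 of H (binary 111), so error is at position 7.
Correct: flip bit 7 of r = 1110001 to get c = 1110000.


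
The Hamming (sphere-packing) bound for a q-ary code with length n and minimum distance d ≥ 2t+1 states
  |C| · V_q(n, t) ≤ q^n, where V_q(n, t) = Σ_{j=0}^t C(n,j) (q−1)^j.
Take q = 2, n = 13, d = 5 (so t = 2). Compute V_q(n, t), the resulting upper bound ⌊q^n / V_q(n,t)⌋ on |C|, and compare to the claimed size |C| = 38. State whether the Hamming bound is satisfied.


V_q(n, t) = 92, q^n = 8192, Hamming bound = 89, |C| = 38 ≤ bound (satisfied).

Step 1: Compute V_q(n, t) = Σ_{j=0}^2 C(n, j) (q−1)^j.
  j = 0: C(13,0)·(1)^0 = 1·1 = 1.
  j = 1: C(13,1)·(1)^1 = 13·1 = 13.
  j = 2: C(13,2)·(1)^2 = 78·1 = 78.
  V_q(n, t) = 1 + 13 + 78 = 92.
Step 2: q^n = 2^13 = 8192.
Step 3: Hamming bound ⌊q^n / V_q(n,t)⌋ = ⌊8192/92⌋ = 89.
Step 4: Compare |C| = 38 to 89: satisfied.
The claimed |C| lies below the Hamming bound.


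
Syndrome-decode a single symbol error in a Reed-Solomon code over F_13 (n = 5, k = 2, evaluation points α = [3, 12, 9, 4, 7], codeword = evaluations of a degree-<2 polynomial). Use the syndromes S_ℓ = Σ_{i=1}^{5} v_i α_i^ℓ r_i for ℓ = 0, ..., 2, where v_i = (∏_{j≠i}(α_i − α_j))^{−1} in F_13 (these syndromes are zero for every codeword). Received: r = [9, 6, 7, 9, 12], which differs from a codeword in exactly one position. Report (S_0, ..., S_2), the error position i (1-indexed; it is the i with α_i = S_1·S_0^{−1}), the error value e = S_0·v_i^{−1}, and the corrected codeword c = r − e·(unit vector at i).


S = (10, 1, 4), error at position 4, error magnitude e = 9, c = [9, 6, 7, 0, 12].

Step 1: column multipliers v_i = (∏_{j≠i}(α_i − α_j))^{−1} mod 13.
  i = 1 (α = 3): (3−12)(3−9)(3−4)(3−7) = (−9)·(−6)·(−1)·(−4) = 216 ≡ 8, so v_1 = 8^{−1} = 5 (mod 13).
  i = 2 (α = 12): (12−3)(12−9)(12−4)(12−7) = 9·3·8·5 = 1080 ≡ 1, so v_2 = 1^{−1} = 1 (mod 13).
  i = 3 (α = 9): (9−3)(9−12)(9−4)(9−7) = 6·(−3)·5·2 = −180 ≡ 2, so v_3 = 2^{−1} = 7 (mod 13).
  i = 4 (α = 4): (4−3)(4−12)(4−9)(4−7) = 1·(−8)·(−5)·(−3) = −120 ≡ 10, so v_4 = 10^{−1} = 4 (mod 13).
  i = 5 (α = 7): (7−3)(7−12)(7−9)(7−4) = 4·(−5)·(−2)·3 = 120 ≡ 3, so v_5 = 3^{−1} = 9 (mod 13).
  v = [5, 1, 7, 4, 9].
Step 2: syndromes of r = [9, 6, 7, 9, 12] (all sums mod 13).
  S_0 = Σ v_i r_i = 5·9 + 1·6 + 7·7 + 4·9 + 9·12 = 244 ≡ 10.
  S_1 = Σ v_i α_i r_i = 5·3·9 + 1·12·6 + 7·9·7 + 4·4·9 + 9·7·12 = 1548 ≡ 1.
  α_i^2 mod 13 = [9, 1, 3, 3, 10].
  S_2 = Σ v_i α_i^2 r_i = 5·9·9 + 1·1·6 + 7·3·7 + 4·3·9 + 9·10·12 = 1746 ≡ 4.
  S = (10, 1, 4) ≠ 0, so r is not a codeword (an error is present).
Step 3: locate the error. For a single error e at position i, S_ℓ = v_i·e·α_i^ℓ, so α_err = S_1/S_0.
  S_0^{−1} = 10^{−1} = 4 (mod 13), so α_err = 1·4 = 4 ≡ 4 = α_4. Error position i = 4.
  Consistency check: S_2/S_1 = 4·1 = 4 ≡ 4 = α_err ✓ (single-error assumption holds).
Step 4: error magnitude e = S_0/v_4 = S_0·∏_{j≠4}(α_4 − α_j) = 10·10 = 100 ≡ 9 (mod 13).
Step 5: correct position 4: c_4 = r_4 − e = 9 − 9 ≡ 0 (mod 13). Hence c = [9, 6, 7, 0, 12].
  Check: interpolating c through the α_i gives m(x) = 10 + 4·x (degree < 2) with m(α_i) = c_i for every i, so c is indeed a codeword.


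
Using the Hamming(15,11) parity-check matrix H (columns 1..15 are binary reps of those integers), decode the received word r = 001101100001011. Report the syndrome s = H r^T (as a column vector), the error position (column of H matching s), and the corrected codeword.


s = (1, 0, 1, 1)^T, error position = 11, corrected codeword c = 001101100011011

Compute s = H r^T mod 2 one row at a time:
  s_1 = 0 + 0 + 0 + 0 + 1 + 0 + 1 + 1 = 3 ≡ 1 (mod 2).
  s_2 = 1 + 0 + 1 + 1 + 1 + 0 + 1 + 1 = 6 ≡ 0 (mod 2).
  s_3 = 0 + 1 + 1 + 1 + 0 + 0 + 1 + 1 = 5 ≡ 1 (mod 2).
  s_4 = 0 + 1 + 0 + 1 + 0 + 0 + 0 + 1 = 3 ≡ 1 (mod 2).
s = (1, 0, 1, 1)^T — this equals column 11 of H (binary 1011), so error is at position 11.
Correct: flip bit 11 of r = 001101100001011 to get c = 001101100011011.


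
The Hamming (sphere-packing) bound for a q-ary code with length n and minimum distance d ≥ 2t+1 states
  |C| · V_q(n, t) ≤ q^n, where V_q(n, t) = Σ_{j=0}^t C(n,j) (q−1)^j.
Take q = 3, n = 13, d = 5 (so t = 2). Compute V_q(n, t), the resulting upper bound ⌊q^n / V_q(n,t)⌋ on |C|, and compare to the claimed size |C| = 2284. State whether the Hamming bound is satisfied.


V_q(n, t) = 339, q^n = 1594323, Hamming bound = 4703, |C| = 2284 ≤ bound (satisfied).

Step 1: Compute V_q(n, t) = Σ_{j=0}^2 C(n, j) (q−1)^j.
  j = 0: C(13,0)·(2)^0 = 1·1 = 1.
  j = 1: C(13,1)·(2)^1 = 13·2 = 26.
  j = 2: C(13,2)·(2)^2 = 78·4 = 312.
  V_q(n, t) = 1 + 26 + 312 = 339.
Step 2: q^n = 3^13 = 1594323.
Step 3: Hamming bound ⌊q^n / V_q(n,t)⌋ = ⌊1594323/339⌋ = 4703.
Step 4: Compare |C| = 2284 to 4703: satisfied.
The claimed |C| lies below the Hamming bound.


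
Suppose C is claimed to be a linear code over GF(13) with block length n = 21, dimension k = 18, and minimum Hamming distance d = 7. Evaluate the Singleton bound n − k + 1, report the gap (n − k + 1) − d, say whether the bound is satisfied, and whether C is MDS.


Singleton RHS = n − k + 1 = 4, slack = -3, bound violated (no such code; not MDS).

Singleton bound: d ≤ n − k + 1.
Here n = 21, k = 18, so n − k + 1 = 4.
Given d = 7, check d ≤ 4: NO.
Slack = (n − k + 1) − d = -3.
The slack is negative: d = 7 exceeds n − k + 1 = 4 by 3, so the Singleton bound is violated and no linear [21, 18, 7]_13 code can exist. In particular it is not MDS (MDS requires d = n − k + 1 exactly).
Description: the claimed parameters are [21, 18, 7]_13; such a code would be impossible (violates the Singleton bound).


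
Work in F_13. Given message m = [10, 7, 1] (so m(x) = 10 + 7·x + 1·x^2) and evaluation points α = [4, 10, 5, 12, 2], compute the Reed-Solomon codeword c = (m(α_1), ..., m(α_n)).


c = [2, 11, 5, 4, 2]

Message polynomial: m(x) = 10 + 7·x + 1·x^2 (mod 13).
For each evaluation point α_i, compute m(α_i) mod 13:
  α_1 = 4: Horner steps 1 → 11 → 2, so m(4) = 2.
  α_2 = 10: Horner steps 1 → 4 → 11, so m(10) = 11.
  α_3 = 5: Horner steps 1 → 12 → 5, so m(5) = 5.
  α_4 = 12: Horner steps 1 → 6 → 4, so m(12) = 4.
  α_5 = 2: Horner steps 1 → 9 → 2, so m(2) = 2.
Codeword c = [2, 11, 5, 4, 2] ∈ F_13^5.


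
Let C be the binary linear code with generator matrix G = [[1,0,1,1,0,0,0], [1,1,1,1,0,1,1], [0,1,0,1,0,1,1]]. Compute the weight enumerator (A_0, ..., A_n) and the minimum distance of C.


Weight distribution: A_0 = 1, A_1 = 1, A_2 = 1, A_3 = 2, A_4 = 1, A_5 = 1, A_6 = 1. Minimum distance d = 1.

Enumerate all 2^3 = 8 messages m ∈ F_2^3.
For each, compute codeword c = mG in F_2^7, then tally its weight.
  m = 000 → c = 0000000, weight = 0.
  m = 100 → c = 1011000, weight = 3.
  m = 010 → c = 1111011, weight = 6.
  m = 110 → c = 0100011, weight = 3.
  m = 001 → c = 0101011, weight = 4.
  m = 101 → c = 1110011, weight = 5.
  m = 011 → c = 1010000, weight = 2.
  m = 111 → c = 0001000, weight = 1.
Tally weights:
  weight 0: 1 codewords.
  weight 1: 1 codewords.
  weight 2: 1 codewords.
  weight 3: 2 codewords.
  weight 4: 1 codewords.
  weight 5: 1 codewords.
  weight 6: 1 codewords.
Minimum distance d = smallest w > 0 with A_w > 0 = 1.
Sanity: Σ A_w = 8 = 2^3 = 8 ✓.


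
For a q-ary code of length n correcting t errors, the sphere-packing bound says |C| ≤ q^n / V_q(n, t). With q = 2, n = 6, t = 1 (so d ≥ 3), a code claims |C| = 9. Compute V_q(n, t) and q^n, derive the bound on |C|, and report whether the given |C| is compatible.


V_q(n, t) = 7, q^n = 64, Hamming bound = 9, |C| = 9 ≤ bound (satisfied).

Step 1: Compute V_q(n, t) = Σ_{j=0}^1 C(n, j) (q−1)^j.
  j = 0: C(6,0)·(1)^0 = 1·1 = 1.
  j = 1: C(6,1)·(1)^1 = 6·1 = 6.
  V_q(n, t) = 1 + 6 = 7.
Step 2: q^n = 2^6 = 64.
Step 3: Hamming bound ⌊q^n / V_q(n,t)⌋ = ⌊64/7⌋ = 9.
Step 4: Compare |C| = 9 to 9: satisfied.
The claimed |C| lies at the Hamming bound (tight).


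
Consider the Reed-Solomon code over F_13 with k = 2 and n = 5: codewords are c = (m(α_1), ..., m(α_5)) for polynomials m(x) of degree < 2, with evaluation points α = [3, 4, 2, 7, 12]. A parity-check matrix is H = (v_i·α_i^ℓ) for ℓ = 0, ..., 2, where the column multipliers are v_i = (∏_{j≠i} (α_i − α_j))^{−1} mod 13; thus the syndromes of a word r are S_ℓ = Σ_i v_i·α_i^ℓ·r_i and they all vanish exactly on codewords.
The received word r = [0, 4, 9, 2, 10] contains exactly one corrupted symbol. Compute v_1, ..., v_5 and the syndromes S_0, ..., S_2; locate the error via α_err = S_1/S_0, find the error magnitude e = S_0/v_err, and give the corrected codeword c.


S = (1, 7, 10), error at position 4, error magnitude e = 12, c = [0, 4, 9, 3, 10].

Step 1: column multipliers v_i = (∏_{j≠i}(α_i − α_j))^{−1} mod 13.
  i = 1 (α = 3): (3−4)(3−2)(3−7)(3−12) = (−1)·1·(−4)·(−9) = −36 ≡ 3, so v_1 = 3^{−1} = 9 (mod 13).
  i = 2 (α = 4): (4−3)(4−2)(4−7)(4−12) = 1·2·(−3)·(−8) = 48 ≡ 9, so v_2 = 9^{−1} = 3 (mod 13).
  i = 3 (α = 2): (2−3)(2−4)(2−7)(2−12) = (−1)·(−2)·(−5)·(−10) = 100 ≡ 9, so v_3 = 9^{−1} = 3 (mod 13).
  i = 4 (α = 7): (7−3)(7−4)(7−2)(7−12) = 4·3·5·(−5) = −300 ≡ 12, so v_4 = 12^{−1} = 12 (mod 13).
  i = 5 (α = 12): (12−3)(12−4)(12−2)(12−7) = 9·8·10·5 = 3600 ≡ 12, so v_5 = 12^{−1} = 12 (mod 13).
  v = [9, 3, 3, 12, 12].
Step 2: syndromes of r = [0, 4, 9, 2, 10] (all sums mod 13).
  S_0 = Σ v_i r_i = 9·0 + 3·4 + 3·9 + 12·2 + 12·10 = 183 ≡ 1.
  S_1 = Σ v_i α_i r_i = 9·3·0 + 3·4·4 + 3·2·9 + 12·7·2 + 12·12·10 = 1710 ≡ 7.
  α_i^2 mod 13 = [9, 3, 4, 10, 1].
  S_2 = Σ v_i α_i^2 r_i = 9·9·0 + 3·3·4 + 3·4·9 + 12·10·2 + 12·1·10 = 504 ≡ 10.
  S = (1, 7, 10) ≠ 0, so r is not a codeword (an error is present).
Step 3: locate the error. For a single error e at position i, S_ℓ = v_i·e·α_i^ℓ, so α_err = S_1/S_0.
  S_0^{−1} = 1^{−1} = 1 (mod 13), so α_err = 7·1 = 7 ≡ 7 = α_4. Error position i = 4.
  Consistency check: S_2/S_1 = 10·2 = 20 ≡ 7 = α_err ✓ (single-error assumption holds).
Step 4: error magnitude e = S_0/v_4 = S_0·∏_{j≠4}(α_4 − α_j) = 1·12 = 12 ≡ 12 (mod 13).
Step 5: correct position 4: c_4 = r_4 − e = 2 − 12 ≡ 3 (mod 13). Hence c = [0, 4, 9, 3, 10].
  Check: interpolating c through the α_i gives m(x) = 1 + 4·x (degree < 2) with m(α_i) = c_i for every i, so c is indeed a codeword.


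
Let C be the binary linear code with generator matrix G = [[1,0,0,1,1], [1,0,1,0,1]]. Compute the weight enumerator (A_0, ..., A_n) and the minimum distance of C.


Weight distribution: A_0 = 1, A_2 = 1, A_3 = 2. Minimum distance d = 2.

Enumerate all 2^2 = 4 messages m ∈ F_2^2.
For each, compute codeword c = mG in F_2^5, then tally its weight.
  m = 00 → c = 00000, weight = 0.
  m = 10 → c = 10011, weight = 3.
  m = 01 → c = 10101, weight = 3.
  m = 11 → c = 00110, weight = 2.
Tally weights:
  weight 0: 1 codewords.
  weight 2: 1 codewords.
  weight 3: 2 codewords.
Minimum distance d = smallest w > 0 with A_w > 0 = 2.
Sanity: Σ A_w = 4 = 2^2 = 4 ✓.


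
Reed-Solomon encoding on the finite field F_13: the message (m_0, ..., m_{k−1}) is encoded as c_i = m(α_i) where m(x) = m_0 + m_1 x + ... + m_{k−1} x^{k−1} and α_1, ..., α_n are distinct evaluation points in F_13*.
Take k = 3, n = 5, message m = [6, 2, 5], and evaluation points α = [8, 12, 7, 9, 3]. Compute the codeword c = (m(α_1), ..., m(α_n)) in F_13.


c = [4, 9, 5, 0, 5]

Message polynomial: m(x) = 6 + 2·x + 5·x^2 (mod 13).
For each evaluation point α_i, compute m(α_i) mod 13:
  α_1 = 8: Horner steps 5 → 3 → 4, so m(8) = 4.
  α_2 = 12: Horner steps 5 → 10 → 9, so m(12) = 9.
  α_3 = 7: Horner steps 5 → 11 → 5, so m(7) = 5.
  α_4 = 9: Horner steps 5 → 8 → 0, so m(9) = 0.
  α_5 = 3: Horner steps 5 → 4 → 5, so m(3) = 5.
Codeword c = [4, 9, 5, 0, 5] ∈ F_13^5.


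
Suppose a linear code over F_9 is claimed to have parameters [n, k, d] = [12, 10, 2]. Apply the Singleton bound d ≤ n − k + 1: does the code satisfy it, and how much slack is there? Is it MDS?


Singleton RHS = n − k + 1 = 3, slack = 1, bound satisfied, not MDS.

Singleton bound: d ≤ n − k + 1.
Here n = 12, k = 10, so n − k + 1 = 3.
Given d = 2, check d ≤ 3: YES.
Slack = (n − k + 1) − d = 1.
The code is NOT MDS (slack = 1 > 0).
Description: the claimed parameters are [12, 10, 2]_9; such a code would be non-MDS.


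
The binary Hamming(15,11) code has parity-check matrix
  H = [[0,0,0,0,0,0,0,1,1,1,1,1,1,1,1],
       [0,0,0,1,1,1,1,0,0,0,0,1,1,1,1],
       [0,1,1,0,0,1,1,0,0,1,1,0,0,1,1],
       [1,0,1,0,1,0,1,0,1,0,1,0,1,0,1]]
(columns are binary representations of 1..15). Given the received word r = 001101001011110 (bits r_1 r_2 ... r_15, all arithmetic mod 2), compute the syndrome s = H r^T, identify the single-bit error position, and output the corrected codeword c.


s = (1, 1, 0, 0)^T, error position = 12, corrected codeword c = 001101001010110

Compute s = H r^T mod 2 one row at a time:
  s_1 = 0 + 1 + 0 + 1 + 1 + 1 + 1 + 0 = 5 ≡ 1 (mod 2).
  s_2 = 1 + 0 + 1 + 0 + 1 + 1 + 1 + 0 = 5 ≡ 1 (mod 2).
  s_3 = 0 + 1 + 1 + 0 + 0 + 1 + 1 + 0 = 4 ≡ 0 (mod 2).
  s_4 = 0 + 1 + 0 + 0 + 1 + 1 + 1 + 0 = 4 ≡ 0 (mod 2).
s = (1, 1, 0, 0)^T — this equals column 12 of H (binary 1100), so error is at position 12.
Correct: flip bit 12 of r = 001101001011110 to get c = 001101001010110.


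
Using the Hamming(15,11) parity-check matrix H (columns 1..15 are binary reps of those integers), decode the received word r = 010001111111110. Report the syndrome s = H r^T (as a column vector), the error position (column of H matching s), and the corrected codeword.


s = (1, 1, 0, 0)^T, error position = 12, corrected codeword c = 010001111110110

Compute s = H r^T mod 2 one row at a time:
  s_1 = 1 + 1 + 1 + 1 + 1 + 1 + 1 + 0 = 7 ≡ 1 (mod 2).
  s_2 = 0 + 0 + 1 + 1 + 1 + 1 + 1 + 0 = 5 ≡ 1 (mod 2).
  s_3 = 1 + 0 + 1 + 1 + 1 + 1 + 1 + 0 = 6 ≡ 0 (mod 2).
  s_4 = 0 + 0 + 0 + 1 + 1 + 1 + 1 + 0 = 4 ≡ 0 (mod 2).
s = (1, 1, 0, 0)^T — this equals column 12 of H (binary 1100), so error is at position 12.
Correct: flip bit 12 of r = 010001111111110 to get c = 010001111110110.


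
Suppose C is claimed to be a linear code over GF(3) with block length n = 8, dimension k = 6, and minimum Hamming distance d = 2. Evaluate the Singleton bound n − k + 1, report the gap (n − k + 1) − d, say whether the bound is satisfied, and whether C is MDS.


Singleton RHS = n − k + 1 = 3, slack = 1, bound satisfied, not MDS.

Singleton bound: d ≤ n − k + 1.
Here n = 8, k = 6, so n − k + 1 = 3.
Given d = 2, check d ≤ 3: YES.
Slack = (n − k + 1) − d = 1.
The code is NOT MDS (slack = 1 > 0).
Description: the claimed parameters are [8, 6, 2]_3; such a code would be non-MDS.


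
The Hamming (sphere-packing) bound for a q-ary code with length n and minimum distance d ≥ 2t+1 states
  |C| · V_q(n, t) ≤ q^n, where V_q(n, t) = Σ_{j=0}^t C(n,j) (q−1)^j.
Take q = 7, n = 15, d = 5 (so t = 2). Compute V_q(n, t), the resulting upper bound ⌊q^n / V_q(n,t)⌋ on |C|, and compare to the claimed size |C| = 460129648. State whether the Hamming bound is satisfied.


V_q(n, t) = 3871, q^n = 4747561509943, Hamming bound = 1226443169, |C| = 460129648 ≤ bound (satisfied).

Step 1: Compute V_q(n, t) = Σ_{j=0}^2 C(n, j) (q−1)^j.
  j = 0: C(15,0)·(6)^0 = 1·1 = 1.
  j = 1: C(15,1)·(6)^1 = 15·6 = 90.
  j = 2: C(15,2)·(6)^2 = 105·36 = 3780.
  V_q(n, t) = 1 + 90 + 3780 = 3871.
Step 2: q^n = 7^15 = 4747561509943.
Step 3: Hamming bound ⌊q^n / V_q(n,t)⌋ = ⌊4747561509943/3871⌋ = 1226443169.
Step 4: Compare |C| = 460129648 to 1226443169: satisfied.
The claimed |C| lies below the Hamming bound.


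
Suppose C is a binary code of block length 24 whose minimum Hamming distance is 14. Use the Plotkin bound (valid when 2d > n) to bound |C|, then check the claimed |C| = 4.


Plotkin bound M ≤ 6; given |C| = 4 ≤ bound (satisfied).

Check applicability: 2d = 28, n = 24.
2d − n = 4 > 0, so Plotkin applies.
Compute d/(2d−n) = 14/4 ≈ 3.5000.
⌊d/(2d−n)⌋ = 3.
Plotkin bound: M ≤ 2·3 = 6.
Given |C| = 4, check: satisfied.
This |C| is below the Plotkin bound.


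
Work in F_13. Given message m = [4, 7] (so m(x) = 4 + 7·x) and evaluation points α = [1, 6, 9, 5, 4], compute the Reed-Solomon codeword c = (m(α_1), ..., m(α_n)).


c = [11, 7, 2, 0, 6]

Message polynomial: m(x) = 4 + 7·x (mod 13).
For each evaluation point α_i, compute m(α_i) mod 13:
  α_1 = 1: Horner steps 7 → 11, so m(1) = 11.
  α_2 = 6: Horner steps 7 → 7, so m(6) = 7.
  α_3 = 9: Horner steps 7 → 2, so m(9) = 2.
  α_4 = 5: Horner steps 7 → 0, so m(5) = 0.
  α_5 = 4: Horner steps 7 → 6, so m(4) = 6.
Codeword c = [11, 7, 2, 0, 6] ∈ F_13^5.


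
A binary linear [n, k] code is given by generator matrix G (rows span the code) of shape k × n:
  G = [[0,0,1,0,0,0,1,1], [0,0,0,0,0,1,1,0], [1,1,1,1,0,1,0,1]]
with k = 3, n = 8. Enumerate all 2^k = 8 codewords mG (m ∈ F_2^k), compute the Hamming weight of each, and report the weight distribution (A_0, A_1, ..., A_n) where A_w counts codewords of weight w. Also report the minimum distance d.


Weight distribution: A_0 = 1, A_2 = 1, A_3 = 3, A_5 = 1, A_6 = 2. Minimum distance d = 2.

Enumerate all 2^3 = 8 messages m ∈ F_2^3.
For each, compute codeword c = mG in F_2^8, then tally its weight.
  m = 000 → c = 00000000, weight = 0.
  m = 100 → c = 00100011, weight = 3.
  m = 010 → c = 00000110, weight = 2.
  m = 110 → c = 00100101, weight = 3.
  m = 001 → c = 11110101, weight = 6.
  m = 101 → c = 11010110, weight = 5.
  m = 011 → c = 11110011, weight = 6.
  m = 111 → c = 11010000, weight = 3.
Tally weights:
  weight 0: 1 codewords.
  weight 2: 1 codewords.
  weight 3: 3 codewords.
  weight 5: 1 codewords.
  weight 6: 2 codewords.
Minimum distance d = smallest w > 0 with A_w > 0 = 2.
Sanity: Σ A_w = 8 = 2^3 = 8 ✓.


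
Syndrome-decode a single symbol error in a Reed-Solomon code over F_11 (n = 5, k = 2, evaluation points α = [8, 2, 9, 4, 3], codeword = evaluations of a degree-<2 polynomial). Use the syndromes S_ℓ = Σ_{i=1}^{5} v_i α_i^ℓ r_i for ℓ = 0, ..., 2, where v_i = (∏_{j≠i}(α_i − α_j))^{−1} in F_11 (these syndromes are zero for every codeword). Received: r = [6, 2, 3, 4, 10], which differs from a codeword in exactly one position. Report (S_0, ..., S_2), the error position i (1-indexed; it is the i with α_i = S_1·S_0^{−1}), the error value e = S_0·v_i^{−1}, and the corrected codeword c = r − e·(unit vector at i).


S = (9, 3, 1), error at position 4, error magnitude e = 8, c = [6, 2, 3, 7, 10].

Step 1: column multipliers v_i = (∏_{j≠i}(α_i − α_j))^{−1} mod 11.
  i = 1 (α = 8): (8−2)(8−9)(8−4)(8−3) = 6·(−1)·4·5 = −120 ≡ 1, so v_1 = 1^{−1} = 1 (mod 11).
  i = 2 (α = 2): (2−8)(2−9)(2−4)(2−3) = (−6)·(−7)·(−2)·(−1) = 84 ≡ 7, so v_2 = 7^{−1} = 8 (mod 11).
  i = 3 (α = 9): (9−8)(9−2)(9−4)(9−3) = 1·7·5·6 = 210 ≡ 1, so v_3 = 1^{−1} = 1 (mod 11).
  i = 4 (α = 4): (4−8)(4−2)(4−9)(4−3) = (−4)·2·(−5)·1 = 40 ≡ 7, so v_4 = 7^{−1} = 8 (mod 11).
  i = 5 (α = 3): (3−8)(3−2)(3−9)(3−4) = (−5)·1·(−6)·(−1) = −30 ≡ 3, so v_5 = 3^{−1} = 4 (mod 11).
  v = [1, 8, 1, 8, 4].
Step 2: syndromes of r = [6, 2, 3, 4, 10] (all sums mod 11).
  S_0 = Σ v_i r_i = 1·6 + 8·2 + 1·3 + 8·4 + 4·10 = 97 ≡ 9.
  S_1 = Σ v_i α_i r_i = 1·8·6 + 8·2·2 + 1·9·3 + 8·4·4 + 4·3·10 = 355 ≡ 3.
  α_i^2 mod 11 = [9, 4, 4, 5, 9].
  S_2 = Σ v_i α_i^2 r_i = 1·9·6 + 8·4·2 + 1·4·3 + 8·5·4 + 4·9·10 = 650 ≡ 1.
  S = (9, 3, 1) ≠ 0, so r is not a codeword (an error is present).
Step 3: locate the error. For a single error e at position i, S_ℓ = v_i·e·α_i^ℓ, so α_err = S_1/S_0.
  S_0^{−1} = 9^{−1} = 5 (mod 11), so α_err = 3·5 = 15 ≡ 4 = α_4. Error position i = 4.
  Consistency check: S_2/S_1 = 1·4 = 4 ≡ 4 = α_err ✓ (single-error assumption holds).
Step 4: error magnitude e = S_0/v_4 = S_0·∏_{j≠4}(α_4 − α_j) = 9·7 = 63 ≡ 8 (mod 11).
Step 5: correct position 4: c_4 = r_4 − e = 4 − 8 ≡ 7 (mod 11). Hence c = [6, 2, 3, 7, 10].
  Check: interpolating c through the α_i gives m(x) = 8 + 8·x (degree < 2) with m(α_i) = c_i for every i, so c is indeed a codeword.


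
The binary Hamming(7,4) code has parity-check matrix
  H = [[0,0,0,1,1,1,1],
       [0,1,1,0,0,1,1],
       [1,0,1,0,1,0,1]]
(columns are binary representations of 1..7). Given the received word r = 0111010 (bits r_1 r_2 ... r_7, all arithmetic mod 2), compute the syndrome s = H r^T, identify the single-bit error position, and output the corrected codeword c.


s = (0, 1, 1)^T, error position = 3, corrected codeword c = 0101010

Compute s = H r^T mod 2 one row at a time:
  s_1 = 1 + 0 + 1 + 0 = 2 ≡ 0 (mod 2).
  s_2 = 1 + 1 + 1 + 0 = 3 ≡ 1 (mod 2).
  s_3 = 0 + 1 + 0 + 0 = 1 ≡ 1 (mod 2).
s = (0, 1, 1)^T — this equals column 3 of H (binary 011), so error is at position 3.
Correct: flip bit 3 of r = 0111010 to get c = 0101010.


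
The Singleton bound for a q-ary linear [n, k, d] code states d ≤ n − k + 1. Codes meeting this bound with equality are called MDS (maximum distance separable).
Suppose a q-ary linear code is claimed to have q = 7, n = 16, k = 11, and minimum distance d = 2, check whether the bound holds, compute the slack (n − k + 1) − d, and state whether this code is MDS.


Singleton RHS = n − k + 1 = 6, slack = 4, bound satisfied, not MDS.

Singleton bound: d ≤ n − k + 1.
Here n = 16, k = 11, so n − k + 1 = 6.
Given d = 2, check d ≤ 6: YES.
Slack = (n − k + 1) − d = 4.
The code is NOT MDS (slack = 4 > 0).
Description: the claimed parameters are [16, 11, 2]_7; such a code would be non-MDS.
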